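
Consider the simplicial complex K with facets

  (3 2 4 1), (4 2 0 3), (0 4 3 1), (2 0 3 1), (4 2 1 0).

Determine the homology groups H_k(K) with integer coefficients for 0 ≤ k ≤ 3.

Order the vertices as 0 < 1 < 2 < 3 < 4. Listing each simplex with vertices in this order, K has dimension 3 with simplices:

  0-simplices (5): [0], [1], [2], [3], [4]
  1-simplices (10): [0,1], [0,2], [0,3], [0,4], [1,2], [1,3], [1,4], [2,3], [2,4], [3,4]
  2-simplices (10): [0,1,2], [0,1,3], [0,1,4], [0,2,3], [0,2,4], [0,3,4], [1,2,3], [1,2,4], [1,3,4], [2,3,4]
  3-simplices (5): [0,1,2,3], [0,1,2,4], [0,1,3,4], [0,2,3,4], [1,2,3,4]

so the chain groups are C_0 ≅ Z^5, C_1 ≅ Z^10, C_2 ≅ Z^10, C_3 ≅ Z^5.

Boundary ∂_1: C_1 → C_0 sends each edge [p,q] (with p < q) to q − p. For instance
  ∂[2,4] = [4] − [2].
The 5×10 boundary matrix has rank 4 and Smith normal form diag(1,1,1,1).

∂_2: C_2 → C_1 acts by ∂[p,q,r] = [q,r] − [p,r] + [p,q]. For instance
  ∂[0,2,4] = [2,4] − [0,4] + [0,2],
  ∂[2,3,4] = [3,4] − [2,4] + [2,3].
The resulting 10×10 matrix has rank 6, and its Smith normal form has invariant factors (1,1,1,1,1,1).

∂_3: C_3 → C_2 sends each 3-simplex σ to the alternating sum Σ_i (−1)^i (σ with its i-th vertex removed). For instance
  ∂[0,1,2,3] = [1,2,3] − [0,2,3] + [0,1,3] − [0,1,2],
  ∂[1,2,3,4] = [2,3,4] − [1,3,4] + [1,2,4] − [1,2,3].
The resulting 10×5 matrix has rank 4, and its Smith normal form has invariant factors (1,1,1,1).

From H_k ≅ ker(∂_k) / im(∂_{k+1}) we obtain:

  H_0: rank C_0 − rank ∂_1 = 5 − 4 = 1, and the invariant factors of ∂_1 are all 1, so H_0 ≅ Z.
  H_1: rank ker ∂_1 − rank ∂_2 = (10 − 4) − 6 = 0, and the invariant factors of ∂_2 are all 1, so H_1 ≅ 0.
  H_2: rank ker ∂_2 − rank ∂_3 = (10 − 6) − 4 = 0, and the invariant factors of ∂_3 are all 1, so H_2 ≅ 0.
  H_3: rank ker ∂_3 − rank ∂_4 = (5 − 4) − 0 = 1, and there is no ∂_4, so H_3 ≅ Z.

H_0 ≅ Z,  H_1 = 0,  H_2 = 0,  H_3 ≅ Z.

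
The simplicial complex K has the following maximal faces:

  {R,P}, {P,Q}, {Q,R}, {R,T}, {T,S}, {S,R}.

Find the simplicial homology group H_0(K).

Fix the vertex order P < Q < R < S < T and write every simplex with vertices in increasing order. Then dim K = 1 and the simplices of K are:

  0-simplices (5): P, Q, R, S, T
  1-simplices (6): PQ, PR, QR, RS, RT, ST

giving chain groups C_0 ≅ Z^5, C_1 ≅ Z^6.

Boundary ∂_1: C_1 → C_0 sends each edge [p,q] (with p < q) to q − p.
The resulting 5×6 matrix has rank 4, and its Smith normal form has invariant factors (1,1,1,1).

From H_k ≅ ker(∂_k) / im(∂_{k+1}) we obtain:

  H_0: rank C_0 − rank ∂_1 = 5 − 4 = 1, and the invariant factors of ∂_1 are all 1, so H_0 ≅ Z.

H_0 ≅ Z.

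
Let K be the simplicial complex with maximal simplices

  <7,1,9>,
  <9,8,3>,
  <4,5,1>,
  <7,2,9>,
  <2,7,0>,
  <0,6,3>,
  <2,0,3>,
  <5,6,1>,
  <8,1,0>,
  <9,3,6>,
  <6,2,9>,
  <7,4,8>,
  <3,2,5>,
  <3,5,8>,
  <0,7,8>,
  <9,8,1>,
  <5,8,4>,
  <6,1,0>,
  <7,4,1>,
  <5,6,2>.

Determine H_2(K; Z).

Fix the vertex order 0 < 1 < 2 < 3 < 4 < 5 < 6 < 7 < 8 < 9 and write every simplex with vertices in increasing order. Then dim K = 2 and the simplices of K are:

  0-simplices (10): [0], [1], [2], [3], [4], [5], [6], [7], [8], [9]
  1-simplices (30): (30 of them)
  2-simplices (20): (20 of them)

Hence C_0 ≅ Z^10, C_1 ≅ Z^30, C_2 ≅ Z^20.

∂_1: C_1 → C_0 is given by ∂[p,q] = [q] − [p]. For instance
  ∂[7,8] = [8] − [7].
The 10×30 boundary matrix has rank 9 and Smith normal form diag(1,1,1,1,1,1,1,1,1).

The boundary map ∂_2: C_2 → C_1 acts by ∂[p,q,r] = [q,r] − [p,r] + [p,q]. For instance
  ∂[2,3,5] = [3,5] − [2,5] + [2,3],
  ∂[0,1,6] = [1,6] − [0,6] + [0,1].
The 30×20 boundary matrix has rank 20 and Smith normal form diag(1,1,1,1,1,1,1,1,1,1,1,1,1,1,1,1,1,1,1,2).

Computing H_k = (kernel of ∂_k) / (image of ∂_{k+1}):

  H_2: rank ker ∂_2 − rank ∂_3 = (20 − 20) − 0 = 0, and there is no ∂_3, so H_2 ≅ 0.

(K is a triangulation of the Klein bottle.)

H_2 ≅ 0.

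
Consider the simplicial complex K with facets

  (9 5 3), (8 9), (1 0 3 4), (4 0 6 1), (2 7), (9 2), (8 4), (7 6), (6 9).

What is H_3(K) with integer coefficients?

Take the total order 0 < 1 < 2 < 3 < 4 < 5 < 6 < 7 < 8 < 9 on the vertex set. Then K (dimension 3) consists of the simplices:

  0-simplices (10): [0], [1], [2], [3], [4], [5], [6], [7], [8], [9]
  1-simplices (18): [0,1], [0,3], [0,4], [0,6], [1,3], [1,4], [1,6], [2,7], [2,9], [3,4], [3,5], [3,9], [4,6], [4,8], [5,9], [6,7], [6,9], [8,9]
  2-simplices (8): [0,1,3], [0,1,4], [0,1,6], [0,3,4], [0,4,6], [1,3,4], [1,4,6], [3,5,9]
  3-simplices (2): [0,1,3,4], [0,1,4,6]

Hence C_0 ≅ Z^10, C_1 ≅ Z^18, C_2 ≅ Z^8, C_3 ≅ Z^2.

Boundary ∂_1: C_1 → C_0 sends each edge [p,q] (with p < q) to q − p.
The resulting 10×18 matrix has rank 9, and its Smith normal form has invariant factors (1,1,1,1,1,1,1,1,1).

The boundary map ∂_2: C_2 → C_1 acts by ∂[p,q,r] = [q,r] − [p,r] + [p,q]. For instance
  ∂[1,4,6] = [4,6] − [1,6] + [1,4],
  ∂[0,1,6] = [1,6] − [0,6] + [0,1].
As a 18×8 matrix over Z this has rank 6, with invariant factors (1,1,1,1,1,1).

The boundary map ∂_3: C_3 → C_2 sends each 3-simplex σ to the alternating sum Σ_i (−1)^i (σ with its i-th vertex removed). For instance
  ∂[0,1,4,6] = [1,4,6] − [0,4,6] + [0,1,6] − [0,1,4],
  ∂[0,1,3,4] = [1,3,4] − [0,3,4] + [0,1,4] − [0,1,3].
As a 8×2 matrix over Z this has rank 2, with invariant factors (1,1).

Now H_k = ker ∂_k / im ∂_{k+1}, so:

  H_3: rank ker ∂_3 − rank ∂_4 = (2 − 2) − 0 = 0, and there is no ∂_4, so H_3 = 0.

H_3 ≅ 0.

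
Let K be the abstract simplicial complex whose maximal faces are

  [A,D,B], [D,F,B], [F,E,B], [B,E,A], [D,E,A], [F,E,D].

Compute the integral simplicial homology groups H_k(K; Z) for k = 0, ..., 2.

H_0 ≅ Z,  H_1 = 0,  H_2 ≅ Z.

We work with the vertex ordering A < B < D < E < F. The simplices of K, each written with vertices in increasing order, are:

  0-simplices (5): A, B, D, E, F
  1-simplices (9): AB, AD, AE, BD, BE, BF, DE, DF, EF
  2-simplices (6): ABD, ABE, ADE, BDF, BEF, DEF

Hence C_0 ≅ Z^5, C_1 ≅ Z^9, C_2 ≅ Z^6.

Boundary ∂_1: C_1 → C_0 maps an edge to its endpoints' difference, ∂[p,q] = q − p. For instance
  ∂AB = B − A.
The 5×9 boundary matrix has rank 4 and Smith normal form diag(1,1,1,1).

The boundary map ∂_2: C_2 → C_1 acts by ∂[p,q,r] = [q,r] − [p,r] + [p,q]. For instance
  ∂DEF = EF − DF + DE,
  ∂ADE = DE − AE + AD.
The 9×6 boundary matrix has rank 5 and Smith normal form diag(1,1,1,1,1).

Reading off H_k = ker ∂_k / im ∂_{k+1}:

  H_0: rank C_0 − rank ∂_1 = 5 − 4 = 1, and the invariant factors of ∂_1 are all 1, so H_0 ≅ Z.
  H_1: rank ker ∂_1 − rank ∂_2 = (9 − 4) − 5 = 0, and the invariant factors of ∂_2 are all 1, so H_1 ≅ 0.
  H_2: rank ker ∂_2 − rank ∂_3 = (6 − 5) − 0 = 1, and there is no ∂_3, so H_2 ≅ Z.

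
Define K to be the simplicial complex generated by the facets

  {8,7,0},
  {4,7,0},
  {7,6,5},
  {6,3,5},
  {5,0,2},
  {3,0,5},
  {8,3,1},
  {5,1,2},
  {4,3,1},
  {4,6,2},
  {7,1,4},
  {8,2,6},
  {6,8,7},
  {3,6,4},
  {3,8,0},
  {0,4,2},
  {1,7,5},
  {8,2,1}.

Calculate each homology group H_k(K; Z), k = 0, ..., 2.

H_0 = Z,  H_1 = Z^2,  H_2 = Z.

K has 9 vertices, 27 edges, 18 triangles.
rank ∂_0 = 0, rank ∂_1 = 8 ⇒ b_0 = 9 − 0 − 8 = 1; all invariant factors of ∂_1 are 1 so no torsion. So H_0 ≅ Z.
rank ∂_1 = 8, rank ∂_2 = 17 ⇒ b_1 = 27 − 8 − 17 = 2; all invariant factors of ∂_2 are 1 so no torsion. So H_1 ≅ Z^2.
rank ∂_2 = 17, rank ∂_3 = 0 ⇒ b_2 = 18 − 17 − 0 = 1. So H_2 ≅ Z.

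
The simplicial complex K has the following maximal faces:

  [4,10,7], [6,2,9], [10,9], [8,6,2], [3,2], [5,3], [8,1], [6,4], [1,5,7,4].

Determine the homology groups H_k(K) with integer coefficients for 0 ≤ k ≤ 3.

Order the vertices as 1 < 2 < 3 < 4 < 5 < 6 < 7 < 8 < 9 < 10. Listing each simplex with vertices in this order, K has dimension 3 with simplices:

  0-simplices (10): [1], [2], [3], [4], [5], [6], [7], [8], [9], [10]
  1-simplices (18): [1,4], [1,5], [1,7], [1,8], [2,3], [2,6], [2,8], [2,9], [3,5], [4,5], [4,6], [4,7], [4,10], [5,7], [6,8], [6,9], [7,10], [9,10]
  2-simplices (7): [1,4,5], [1,4,7], [1,5,7], [2,6,8], [2,6,9], [4,5,7], [4,7,10]
  3-simplices (1): [1,4,5,7]

Hence C_0 ≅ Z^10, C_1 ≅ Z^18, C_2 ≅ Z^7, C_3 ≅ Z^1.

∂_1: C_1 → C_0 is given by ∂[p,q] = [q] − [p]. For instance
  ∂[4,10] = [10] − [4].
As a 10×18 matrix over Z this has rank 9, with invariant factors (1,1,1,1,1,1,1,1,1).

∂_2: C_2 → C_1 maps a triangle to the signed sum of its edges. For instance
  ∂[1,4,7] = [4,7] − [1,7] + [1,4],
  ∂[4,5,7] = [5,7] − [4,7] + [4,5].
The resulting 18×7 matrix has rank 6, and its Smith normal form has invariant factors (1,1,1,1,1,1).

∂_3: C_3 → C_2 sends each 3-simplex σ to the alternating sum Σ_i (−1)^i (σ with its i-th vertex removed). For instance
  ∂[1,4,5,7] = [4,5,7] − [1,5,7] + [1,4,7] − [1,4,5].
The resulting 7×1 matrix has rank 1, and its Smith normal form has invariant factors (1).

Reading off H_k = ker ∂_k / im ∂_{k+1}:

  H_0: rank C_0 − rank ∂_1 = 10 − 9 = 1, and the invariant factors of ∂_1 are all 1, so H_0 = Z.
  H_1: rank ker ∂_1 − rank ∂_2 = (18 − 9) − 6 = 3, and the invariant factors of ∂_2 are all 1, so H_1 = Z^3.
  H_2: rank ker ∂_2 − rank ∂_3 = (7 − 6) − 1 = 0, and the invariant factors of ∂_3 are all 1, so H_2 = 0.
  H_3: rank ker ∂_3 − rank ∂_4 = (1 − 1) − 0 = 0, and there is no ∂_4, so H_3 = 0.

H_0 = Z,  H_1 = Z^3,  H_2 = 0,  H_3 = 0.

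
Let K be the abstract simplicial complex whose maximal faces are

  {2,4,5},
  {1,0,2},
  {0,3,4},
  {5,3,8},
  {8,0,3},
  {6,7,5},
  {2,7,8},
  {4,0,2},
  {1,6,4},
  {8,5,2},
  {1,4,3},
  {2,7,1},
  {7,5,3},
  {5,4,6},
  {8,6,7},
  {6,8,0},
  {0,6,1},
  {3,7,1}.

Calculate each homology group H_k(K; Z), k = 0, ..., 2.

Order the vertices as 0 < 1 < 2 < 3 < 4 < 5 < 6 < 7 < 8. Listing each simplex with vertices in this order, K has dimension 2 with simplices:

  0-simplices (9): [0], [1], [2], [3], [4], [5], [6], [7], [8]
  1-simplices (27): (27 of them)
  2-simplices (18): [0,1,2], [0,1,6], [0,2,4], [0,3,4], [0,3,8], [0,6,8], [1,2,7], [1,3,4], [1,3,7], [1,4,6], [2,4,5], [2,5,8], [2,7,8], [3,5,7], [3,5,8], [4,5,6], [5,6,7], [6,7,8]

giving chain groups C_0 ≅ Z^9, C_1 ≅ Z^27, C_2 ≅ Z^18.

The boundary map ∂_1: C_1 → C_0 maps an edge to its endpoints' difference, ∂[p,q] = q − p. For instance
  ∂[2,7] = [7] − [2].
As a 9×27 matrix over Z this has rank 8, with invariant factors (1,1,1,1,1,1,1,1).

The boundary map ∂_2: C_2 → C_1 sends each 2-simplex [p,q,r] to [q,r] − [p,r] + [p,q]. For instance
  ∂[2,5,8] = [5,8] − [2,8] + [2,5],
  ∂[0,2,4] = [2,4] − [0,4] + [0,2].
As a 27×18 matrix over Z this has rank 18, with invariant factors (1,1,1,1,1,1,1,1,1,1,1,1,1,1,1,1,1,2).

From H_k ≅ ker(∂_k) / im(∂_{k+1}) we obtain:

  H_0: rank C_0 − rank ∂_1 = 9 − 8 = 1, and the invariant factors of ∂_1 are all 1, so H_0 ≅ Z.
  H_1: rank ker ∂_1 − rank ∂_2 = (27 − 8) − 18 = 1, and ∂_2 has invariant factor 2 > 1, so H_1 ≅ Z ⊕ Z/2Z.
  H_2: rank ker ∂_2 − rank ∂_3 = (18 − 18) − 0 = 0, and there is no ∂_3, so H_2 ≅ 0.

H_0 ≅ Z,  H_1 ≅ Z ⊕ Z/2Z,  H_2 = 0.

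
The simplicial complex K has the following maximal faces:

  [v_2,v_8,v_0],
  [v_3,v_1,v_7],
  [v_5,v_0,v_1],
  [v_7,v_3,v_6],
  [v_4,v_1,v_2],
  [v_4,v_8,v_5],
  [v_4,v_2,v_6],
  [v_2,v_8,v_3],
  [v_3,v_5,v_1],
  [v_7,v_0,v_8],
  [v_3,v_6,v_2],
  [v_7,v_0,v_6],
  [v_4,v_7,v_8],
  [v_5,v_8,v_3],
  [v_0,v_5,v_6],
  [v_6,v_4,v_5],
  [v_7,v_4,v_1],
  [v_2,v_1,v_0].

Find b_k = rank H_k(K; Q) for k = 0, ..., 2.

b_0 = 1, b_1 = 2, b_2 = 1.

Take the total order v_0 < v_1 < v_2 < v_3 < v_4 < v_5 < v_6 < v_7 < v_8 on the vertex set. Then K (dimension 2) consists of the simplices:

  0-simplices (9): [v_0], [v_1], [v_2], [v_3], [v_4], [v_5], [v_6], [v_7], [v_8]
  1-simplices (27): (27 of them)
  2-simplices (18): (18 of them)

so the chain groups are C_0 ≅ Z^9, C_1 ≅ Z^27, C_2 ≅ Z^18.

The boundary map ∂_1: C_1 → C_0 sends each edge [p,q] (with p < q) to q − p. For instance
  ∂[v_5,v_8] = [v_8] − [v_5].
As a 9×27 matrix over Z this has rank 8, with invariant factors (1,1,1,1,1,1,1,1).

The boundary map ∂_2: C_2 → C_1 acts by ∂[p,q,r] = [q,r] − [p,r] + [p,q]. For instance
  ∂[v_2,v_4,v_6] = [v_4,v_6] − [v_2,v_6] + [v_2,v_4],
  ∂[v_0,v_1,v_5] = [v_1,v_5] − [v_0,v_5] + [v_0,v_1].
As a 27×18 matrix over Z this has rank 17, with invariant factors (1,1,1,1,1,1,1,1,1,1,1,1,1,1,1,1,1).

Reading off H_k = ker ∂_k / im ∂_{k+1}:

  H_0: rank C_0 − rank ∂_1 = 9 − 8 = 1, and the invariant factors of ∂_1 are all 1, so H_0 ≅ Z.
  H_1: rank ker ∂_1 − rank ∂_2 = (27 − 8) − 17 = 2, and the invariant factors of ∂_2 are all 1, so H_1 ≅ Z^2.
  H_2: rank ker ∂_2 − rank ∂_3 = (18 − 17) − 0 = 1, and there is no ∂_3, so H_2 ≅ Z.

(K is a triangulation of the torus T^2.)

Hence the Betti numbers are b_0 = 1, b_1 = 2, b_2 = 1.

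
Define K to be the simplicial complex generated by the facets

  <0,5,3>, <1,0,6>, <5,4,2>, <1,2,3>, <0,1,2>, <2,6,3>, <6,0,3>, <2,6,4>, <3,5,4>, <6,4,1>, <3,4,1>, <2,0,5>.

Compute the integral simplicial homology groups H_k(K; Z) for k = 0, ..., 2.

Take the total order 0 < 1 < 2 < 3 < 4 < 5 < 6 on the vertex set. Then K (dimension 2) consists of the simplices:

  0-simplices (7): [0], [1], [2], [3], [4], [5], [6]
  1-simplices (18): [0,1], [0,2], [0,3], [0,5], [0,6], [1,2], [1,3], [1,4], [1,6], [2,3], [2,4], [2,5], [2,6], [3,4], [3,5], [3,6], [4,5], [4,6]
  2-simplices (12): [0,1,2], [0,1,6], [0,2,5], [0,3,5], [0,3,6], [1,2,3], [1,3,4], [1,4,6], [2,3,6], [2,4,5], [2,4,6], [3,4,5]

giving chain groups C_0 ≅ Z^7, C_1 ≅ Z^18, C_2 ≅ Z^12.

The boundary map ∂_1: C_1 → C_0 is given by ∂[p,q] = [q] − [p]. For instance
  ∂[0,3] = [3] − [0].
The resulting 7×18 matrix has rank 6, and its Smith normal form has invariant factors (1,1,1,1,1,1).

∂_2: C_2 → C_1 acts by ∂[p,q,r] = [q,r] − [p,r] + [p,q]. For instance
  ∂[0,1,6] = [1,6] − [0,6] + [0,1],
  ∂[0,2,5] = [2,5] − [0,5] + [0,2].
The 18×12 boundary matrix has rank 12 and Smith normal form diag(1,1,1,1,1,1,1,1,1,1,1,2).

Now H_k = ker ∂_k / im ∂_{k+1}, so:

  H_0: rank C_0 − rank ∂_1 = 7 − 6 = 1, and the invariant factors of ∂_1 are all 1, so H_0 ≅ Z.
  H_1: rank ker ∂_1 − rank ∂_2 = (18 − 6) − 12 = 0, and ∂_2 has invariant factor 2 > 1, so H_1 ≅ Z/2.
  H_2: rank ker ∂_2 − rank ∂_3 = (12 − 12) − 0 = 0, and there is no ∂_3, so H_2 ≅ 0.

H_0 = Z,  H_1 = Z/2,  H_2 = 0.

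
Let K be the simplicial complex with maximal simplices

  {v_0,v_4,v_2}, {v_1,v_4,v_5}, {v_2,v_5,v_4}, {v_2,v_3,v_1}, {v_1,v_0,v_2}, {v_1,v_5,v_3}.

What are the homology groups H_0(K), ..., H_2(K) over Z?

H_0 = Z,  H_1 = Z,  H_2 = 0.

We work with the vertex ordering v_0 < v_1 < v_2 < v_3 < v_4 < v_5. The simplices of K, each written with vertices in increasing order, are:

  0-simplices (6): [v_0], [v_1], [v_2], [v_3], [v_4], [v_5]
  1-simplices (12): [v_0,v_1], [v_0,v_2], [v_0,v_4], [v_1,v_2], [v_1,v_3], [v_1,v_4], [v_1,v_5], [v_2,v_3], [v_2,v_4], [v_2,v_5], [v_3,v_5], [v_4,v_5]
  2-simplices (6): [v_0,v_1,v_2], [v_0,v_2,v_4], [v_1,v_2,v_3], [v_1,v_3,v_5], [v_1,v_4,v_5], [v_2,v_4,v_5]

giving chain groups C_0 ≅ Z^6, C_1 ≅ Z^12, C_2 ≅ Z^6.

The boundary map ∂_1: C_1 → C_0 sends each edge [p,q] (with p < q) to q − p.
This gives a 6×12 integer matrix of rank 5; reducing to Smith normal form yields diagonal entries (1,1,1,1,1).

Boundary ∂_2: C_2 → C_1 maps a triangle to the signed sum of its edges. For instance
  ∂[v_1,v_3,v_5] = [v_3,v_5] − [v_1,v_5] + [v_1,v_3],
  ∂[v_0,v_2,v_4] = [v_2,v_4] − [v_0,v_4] + [v_0,v_2].
This gives a 12×6 integer matrix of rank 6; reducing to Smith normal form yields diagonal entries (1,1,1,1,1,1).

Computing H_k = (kernel of ∂_k) / (image of ∂_{k+1}):

  H_0: rank C_0 − rank ∂_1 = 6 − 5 = 1, and the invariant factors of ∂_1 are all 1, so H_0 ≅ Z.
  H_1: rank ker ∂_1 − rank ∂_2 = (12 − 5) − 6 = 1, and the invariant factors of ∂_2 are all 1, so H_1 ≅ Z.
  H_2: rank ker ∂_2 − rank ∂_3 = (6 − 6) − 0 = 0, and there is no ∂_3, so H_2 ≅ 0.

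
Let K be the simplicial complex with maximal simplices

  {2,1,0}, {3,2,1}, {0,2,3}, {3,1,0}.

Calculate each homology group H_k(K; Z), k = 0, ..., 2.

We work with the vertex ordering 0 < 1 < 2 < 3. The simplices of K, each written with vertices in increasing order, are:

  0-simplices (4): [0], [1], [2], [3]
  1-simplices (6): [0,1], [0,2], [0,3], [1,2], [1,3], [2,3]
  2-simplices (4): [0,1,2], [0,1,3], [0,2,3], [1,2,3]

giving chain groups C_0 ≅ Z^4, C_1 ≅ Z^6, C_2 ≅ Z^4.

∂_1: C_1 → C_0 maps an edge to its endpoints' difference, ∂[p,q] = q − p. For instance
  ∂[0,1] = [1] − [0].
As a 4×6 matrix over Z this has rank 3, with invariant factors (1,1,1).

The boundary map ∂_2: C_2 → C_1 sends each 2-simplex [p,q,r] to [q,r] − [p,r] + [p,q]. For instance
  ∂[0,1,3] = [1,3] − [0,3] + [0,1],
  ∂[1,2,3] = [2,3] − [1,3] + [1,2].
The 6×4 boundary matrix has rank 3 and Smith normal form diag(1,1,1).

Reading off H_k = ker ∂_k / im ∂_{k+1}:

  H_0: rank C_0 − rank ∂_1 = 4 − 3 = 1, and the invariant factors of ∂_1 are all 1, so H_0 = Z.
  H_1: rank ker ∂_1 − rank ∂_2 = (6 − 3) − 3 = 0, and the invariant factors of ∂_2 are all 1, so H_1 = 0.
  H_2: rank ker ∂_2 − rank ∂_3 = (4 − 3) − 0 = 1, and there is no ∂_3, so H_2 = Z.

H_0 = Z,  H_1 = 0,  H_2 = Z.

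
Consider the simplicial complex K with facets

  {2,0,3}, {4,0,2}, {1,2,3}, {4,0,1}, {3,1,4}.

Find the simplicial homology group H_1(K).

H_1 ≅ Z.

Take the total order 0 < 1 < 2 < 3 < 4 on the vertex set. Then K (dimension 2) consists of the simplices:

  0-simplices (5): [0], [1], [2], [3], [4]
  1-simplices (10): [0,1], [0,2], [0,3], [0,4], [1,2], [1,3], [1,4], [2,3], [2,4], [3,4]
  2-simplices (5): [0,1,4], [0,2,3], [0,2,4], [1,2,3], [1,3,4]

giving chain groups C_0 ≅ Z^5, C_1 ≅ Z^10, C_2 ≅ Z^5.

The boundary map ∂_1: C_1 → C_0 sends each edge [p,q] (with p < q) to q − p. For instance
  ∂[0,4] = [4] − [0].
This gives a 5×10 integer matrix of rank 4; reducing to Smith normal form yields diagonal entries (1,1,1,1).

∂_2: C_2 → C_1 acts by ∂[p,q,r] = [q,r] − [p,r] + [p,q]. For instance
  ∂[0,2,4] = [2,4] − [0,4] + [0,2],
  ∂[0,1,4] = [1,4] − [0,4] + [0,1].
The 10×5 boundary matrix has rank 5 and Smith normal form diag(1,1,1,1,1).

Reading off H_k = ker ∂_k / im ∂_{k+1}:

  H_1: rank ker ∂_1 − rank ∂_2 = (10 − 4) − 5 = 1, and the invariant factors of ∂_2 are all 1, so H_1 = Z.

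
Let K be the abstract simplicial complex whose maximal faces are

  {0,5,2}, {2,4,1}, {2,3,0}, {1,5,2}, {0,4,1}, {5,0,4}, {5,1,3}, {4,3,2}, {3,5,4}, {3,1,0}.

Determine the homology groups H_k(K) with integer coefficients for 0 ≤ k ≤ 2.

H_0 ≅ Z,  H_1 ≅ Z/2Z,  H_2 = 0.

Take the total order 0 < 1 < 2 < 3 < 4 < 5 on the vertex set. Then K (dimension 2) consists of the simplices:

  0-simplices (6): [0], [1], [2], [3], [4], [5]
  1-simplices (15): [0,1], [0,2], [0,3], [0,4], [0,5], [1,2], [1,3], [1,4], [1,5], [2,3], [2,4], [2,5], [3,4], [3,5], [4,5]
  2-simplices (10): [0,1,3], [0,1,4], [0,2,3], [0,2,5], [0,4,5], [1,2,4], [1,2,5], [1,3,5], [2,3,4], [3,4,5]

so the chain groups are C_0 ≅ Z^6, C_1 ≅ Z^15, C_2 ≅ Z^10.

The boundary map ∂_1: C_1 → C_0 is given by ∂[p,q] = [q] − [p]. For instance
  ∂[0,4] = [4] − [0].
The 6×15 boundary matrix has rank 5 and Smith normal form diag(1,1,1,1,1).

∂_2: C_2 → C_1 maps a triangle to the signed sum of its edges. For instance
  ∂[1,2,5] = [2,5] − [1,5] + [1,2],
  ∂[0,2,5] = [2,5] − [0,5] + [0,2].
This gives a 15×10 integer matrix of rank 10; reducing to Smith normal form yields diagonal entries (1,1,1,1,1,1,1,1,1,2).

Computing H_k = (kernel of ∂_k) / (image of ∂_{k+1}):

  H_0: rank C_0 − rank ∂_1 = 6 − 5 = 1, and the invariant factors of ∂_1 are all 1, so H_0 ≅ Z.
  H_1: rank ker ∂_1 − rank ∂_2 = (15 − 5) − 10 = 0, and ∂_2 has invariant factor 2 > 1, so H_1 ≅ Z/2Z.
  H_2: rank ker ∂_2 − rank ∂_3 = (10 − 10) − 0 = 0, and there is no ∂_3, so H_2 ≅ 0.

As a check, the Euler characteristic is 6 − 15 + 10 = 1, which agrees with 1 − 0 + 0 = 1.
(K is a triangulation of the real projective plane RP^2.)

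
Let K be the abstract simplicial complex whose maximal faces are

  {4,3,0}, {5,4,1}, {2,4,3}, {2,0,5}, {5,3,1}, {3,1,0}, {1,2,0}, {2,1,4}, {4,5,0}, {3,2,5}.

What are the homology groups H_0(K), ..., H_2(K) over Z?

We work with the vertex ordering 0 < 1 < 2 < 3 < 4 < 5. The simplices of K, each written with vertices in increasing order, are:

  0-simplices (6): [0], [1], [2], [3], [4], [5]
  1-simplices (15): [0,1], [0,2], [0,3], [0,4], [0,5], [1,2], [1,3], [1,4], [1,5], [2,3], [2,4], [2,5], [3,4], [3,5], [4,5]
  2-simplices (10): [0,1,2], [0,1,3], [0,2,5], [0,3,4], [0,4,5], [1,2,4], [1,3,5], [1,4,5], [2,3,4], [2,3,5]

so the chain groups are C_0 ≅ Z^6, C_1 ≅ Z^15, C_2 ≅ Z^10.

∂_1: C_1 → C_0 maps an edge to its endpoints' difference, ∂[p,q] = q − p. For instance
  ∂[1,5] = [5] − [1].
This gives a 6×15 integer matrix of rank 5; reducing to Smith normal form yields diagonal entries (1,1,1,1,1).

The boundary map ∂_2: C_2 → C_1 sends each 2-simplex [p,q,r] to [q,r] − [p,r] + [p,q]. For instance
  ∂[0,1,2] = [1,2] − [0,2] + [0,1],
  ∂[2,3,4] = [3,4] − [2,4] + [2,3].
The 15×10 boundary matrix has rank 10 and Smith normal form diag(1,1,1,1,1,1,1,1,1,2).

Now H_k = ker ∂_k / im ∂_{k+1}, so:

  H_0: rank C_0 − rank ∂_1 = 6 − 5 = 1, and the invariant factors of ∂_1 are all 1, so H_0 = Z.
  H_1: rank ker ∂_1 − rank ∂_2 = (15 − 5) − 10 = 0, and ∂_2 has invariant factor 2 > 1, so H_1 = Z/2Z.
  H_2: rank ker ∂_2 − rank ∂_3 = (10 − 10) − 0 = 0, and there is no ∂_3, so H_2 = 0.

As a check, the Euler characteristic is 6 − 15 + 10 = 1, which agrees with 1 − 0 + 0 = 1.

H_0 ≅ Z,  H_1 ≅ Z/2Z,  H_2 = 0.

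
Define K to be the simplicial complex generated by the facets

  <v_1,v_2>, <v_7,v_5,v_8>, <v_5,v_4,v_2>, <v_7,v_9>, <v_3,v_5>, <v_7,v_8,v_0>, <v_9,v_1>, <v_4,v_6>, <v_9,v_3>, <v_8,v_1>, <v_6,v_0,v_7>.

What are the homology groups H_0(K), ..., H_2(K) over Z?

H_0 ≅ Z,  H_1 ≅ Z^4,  H_2 = 0.

K has 10 vertices, 17 edges, 4 triangles.
rank ∂_0 = 0, rank ∂_1 = 9 ⇒ b_0 = 10 − 0 − 9 = 1; all invariant factors of ∂_1 are 1 so no torsion. So H_0 = Z.
rank ∂_1 = 9, rank ∂_2 = 4 ⇒ b_1 = 17 − 9 − 4 = 4; all invariant factors of ∂_2 are 1 so no torsion. So H_1 = Z^4.
rank ∂_2 = 4, rank ∂_3 = 0 ⇒ b_2 = 4 − 4 − 0 = 0. So H_2 = 0.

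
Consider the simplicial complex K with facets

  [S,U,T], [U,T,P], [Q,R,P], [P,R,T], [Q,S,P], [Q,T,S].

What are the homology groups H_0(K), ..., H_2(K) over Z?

H_0 ≅ Z,  H_1 ≅ Z,  H_2 = 0.

We work with the vertex ordering P < Q < R < S < T < U. The simplices of K, each written with vertices in increasing order, are:

  0-simplices (6): P, Q, R, S, T, U
  1-simplices (12): PQ, PR, PS, PT, PU, QR, QS, QT, RT, ST, SU, TU
  2-simplices (6): PQR, PQS, PRT, PTU, QST, STU

giving chain groups C_0 ≅ Z^6, C_1 ≅ Z^12, C_2 ≅ Z^6.

∂_1: C_1 → C_0 is given by ∂[p,q] = [q] − [p]. For instance
  ∂PT = T − P.
The 6×12 boundary matrix has rank 5 and Smith normal form diag(1,1,1,1,1).

The boundary map ∂_2: C_2 → C_1 maps a triangle to the signed sum of its edges. For instance
  ∂QST = ST − QT + QS,
  ∂PQR = QR − PR + PQ.
As a 12×6 matrix over Z this has rank 6, with invariant factors (1,1,1,1,1,1).

Now H_k = ker ∂_k / im ∂_{k+1}, so:

  H_0: rank C_0 − rank ∂_1 = 6 − 5 = 1, and the invariant factors of ∂_1 are all 1, so H_0 ≅ Z.
  H_1: rank ker ∂_1 − rank ∂_2 = (12 − 5) − 6 = 1, and the invariant factors of ∂_2 are all 1, so H_1 ≅ Z.
  H_2: rank ker ∂_2 − rank ∂_3 = (6 − 6) − 0 = 0, and there is no ∂_3, so H_2 ≅ 0.

As a check, the Euler characteristic is 6 − 12 + 6 = 0, which agrees with 1 − 1 + 0 = 0.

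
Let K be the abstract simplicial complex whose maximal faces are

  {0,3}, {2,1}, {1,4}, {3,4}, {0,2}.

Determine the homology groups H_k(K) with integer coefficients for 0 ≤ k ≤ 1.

H_0 ≅ Z,  H_1 ≅ Z.

Fix the vertex order 0 < 1 < 2 < 3 < 4 and write every simplex with vertices in increasing order. Then dim K = 1 and the simplices of K are:

  0-simplices (5): [0], [1], [2], [3], [4]
  1-simplices (5): [0,2], [0,3], [1,2], [1,4], [3,4]

so the chain groups are C_0 ≅ Z^5, C_1 ≅ Z^5.

Boundary ∂_1: C_1 → C_0 maps an edge to its endpoints' difference, ∂[p,q] = q − p.
As a 5×5 matrix over Z this has rank 4, with invariant factors (1,1,1,1).

From H_k ≅ ker(∂_k) / im(∂_{k+1}) we obtain:

  H_0: rank C_0 − rank ∂_1 = 5 − 4 = 1, and the invariant factors of ∂_1 are all 1, so H_0 = Z.
  H_1: rank ker ∂_1 − rank ∂_2 = (5 − 4) − 0 = 1, and there is no ∂_2, so H_1 = Z.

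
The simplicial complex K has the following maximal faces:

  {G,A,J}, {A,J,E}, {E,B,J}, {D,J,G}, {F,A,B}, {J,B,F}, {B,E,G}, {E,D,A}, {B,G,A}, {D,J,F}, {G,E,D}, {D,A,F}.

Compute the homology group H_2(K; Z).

H_2 = 0.

Order the vertices as A < B < D < E < F < G < J. Listing each simplex with vertices in this order, K has dimension 2 with simplices:

  0-simplices (7): A, B, D, E, F, G, J
  1-simplices (18): AB, AD, AE, AF, AG, AJ, BE, BF, BG, BJ, DE, DF, DG, DJ, EG, EJ, FJ, GJ
  2-simplices (12): ABF, ABG, ADE, ADF, AEJ, AGJ, BEG, BEJ, BFJ, DEG, DFJ, DGJ

so the chain groups are C_0 ≅ Z^7, C_1 ≅ Z^18, C_2 ≅ Z^12.

Boundary ∂_1: C_1 → C_0 maps an edge to its endpoints' difference, ∂[p,q] = q − p.
As a 7×18 matrix over Z this has rank 6, with invariant factors (1,1,1,1,1,1).

The boundary map ∂_2: C_2 → C_1 acts by ∂[p,q,r] = [q,r] − [p,r] + [p,q]. For instance
  ∂BFJ = FJ − BJ + BF,
  ∂DGJ = GJ − DJ + DG.
The resulting 18×12 matrix has rank 12, and its Smith normal form has invariant factors (1,1,1,1,1,1,1,1,1,1,1,2).

Computing H_k = (kernel of ∂_k) / (image of ∂_{k+1}):

  H_2: rank ker ∂_2 − rank ∂_3 = (12 − 12) − 0 = 0, and there is no ∂_3, so H_2 ≅ 0.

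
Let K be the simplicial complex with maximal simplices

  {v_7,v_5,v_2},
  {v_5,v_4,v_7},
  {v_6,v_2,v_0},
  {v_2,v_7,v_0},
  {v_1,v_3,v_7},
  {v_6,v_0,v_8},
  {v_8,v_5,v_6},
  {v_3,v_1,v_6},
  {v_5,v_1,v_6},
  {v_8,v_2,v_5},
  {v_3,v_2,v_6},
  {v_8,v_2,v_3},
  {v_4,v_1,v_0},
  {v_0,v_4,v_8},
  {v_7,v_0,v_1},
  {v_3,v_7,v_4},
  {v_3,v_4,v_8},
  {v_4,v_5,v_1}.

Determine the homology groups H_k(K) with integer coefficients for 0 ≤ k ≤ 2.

We work with the vertex ordering v_0 < v_1 < v_2 < v_3 < v_4 < v_5 < v_6 < v_7 < v_8. The simplices of K, each written with vertices in increasing order, are:

  0-simplices (9): [v_0], [v_1], [v_2], [v_3], [v_4], [v_5], [v_6], [v_7], [v_8]
  1-simplices (27): (27 of them)
  2-simplices (18): (18 of them)

so the chain groups are C_0 ≅ Z^9, C_1 ≅ Z^27, C_2 ≅ Z^18.

Boundary ∂_1: C_1 → C_0 sends each edge [p,q] (with p < q) to q − p. For instance
  ∂[v_6,v_8] = [v_8] − [v_6].
As a 9×27 matrix over Z this has rank 8, with invariant factors (1,1,1,1,1,1,1,1).

The boundary map ∂_2: C_2 → C_1 acts by ∂[p,q,r] = [q,r] − [p,r] + [p,q]. For instance
  ∂[v_2,v_5,v_8] = [v_5,v_8] − [v_2,v_8] + [v_2,v_5],
  ∂[v_4,v_5,v_7] = [v_5,v_7] − [v_4,v_7] + [v_4,v_5].
As a 27×18 matrix over Z this has rank 18, with invariant factors (1,1,1,1,1,1,1,1,1,1,1,1,1,1,1,1,1,2).

Computing H_k = (kernel of ∂_k) / (image of ∂_{k+1}):

  H_0: rank C_0 − rank ∂_1 = 9 − 8 = 1, and the invariant factors of ∂_1 are all 1, so H_0 = Z.
  H_1: rank ker ∂_1 − rank ∂_2 = (27 − 8) − 18 = 1, and ∂_2 has invariant factor 2 > 1, so H_1 = Z × Z/2.
  H_2: rank ker ∂_2 − rank ∂_3 = (18 − 18) − 0 = 0, and there is no ∂_3, so H_2 = 0.

H_0 ≅ Z,  H_1 ≅ Z × Z/2,  H_2 = 0.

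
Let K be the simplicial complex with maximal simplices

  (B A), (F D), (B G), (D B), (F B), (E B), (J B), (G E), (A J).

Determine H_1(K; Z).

H_1 ≅ Z^3.

We work with the vertex ordering A < B < D < E < F < G < J. The simplices of K, each written with vertices in increasing order, are:

  0-simplices (7): A, B, D, E, F, G, J
  1-simplices (9): AB, AJ, BD, BE, BF, BG, BJ, DF, EG

giving chain groups C_0 ≅ Z^7, C_1 ≅ Z^9.

The boundary map ∂_1: C_1 → C_0 sends each edge [p,q] (with p < q) to q − p. For instance
  ∂BJ = J − B.
This gives a 7×9 integer matrix of rank 6; reducing to Smith normal form yields diagonal entries (1,1,1,1,1,1).

Reading off H_k = ker ∂_k / im ∂_{k+1}:

  H_1: rank ker ∂_1 − rank ∂_2 = (9 − 6) − 0 = 3, and there is no ∂_2, so H_1 = Z^3.

(K is a triangulation of a wedge of 3 circles.)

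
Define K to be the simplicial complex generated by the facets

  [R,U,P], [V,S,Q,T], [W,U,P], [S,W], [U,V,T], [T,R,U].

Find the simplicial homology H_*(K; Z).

K has 8 vertices, 15 edges, 8 triangles, 1 3-simplex.
rank ∂_0 = 0, rank ∂_1 = 7 ⇒ b_0 = 8 − 0 − 7 = 1; all invariant factors of ∂_1 are 1 so no torsion. So H_0 = Z.
rank ∂_1 = 7, rank ∂_2 = 7 ⇒ b_1 = 15 − 7 − 7 = 1; all invariant factors of ∂_2 are 1 so no torsion. So H_1 = Z.
rank ∂_2 = 7, rank ∂_3 = 1 ⇒ b_2 = 8 − 7 − 1 = 0; all invariant factors of ∂_3 are 1 so no torsion. So H_2 = 0.
rank ∂_3 = 1, rank ∂_4 = 0 ⇒ b_3 = 1 − 1 − 0 = 0. So H_3 = 0.

H_0 = Z,  H_1 = Z,  H_2 = 0,  H_3 = 0.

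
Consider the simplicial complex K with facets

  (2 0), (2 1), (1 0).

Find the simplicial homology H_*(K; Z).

Order the vertices as 0 < 1 < 2. Listing each simplex with vertices in this order, K has dimension 1 with simplices:

  0-simplices (3): [0], [1], [2]
  1-simplices (3): [0,1], [0,2], [1,2]

giving chain groups C_0 ≅ Z^3, C_1 ≅ Z^3.

∂_1: C_1 → C_0 sends each edge [p,q] (with p < q) to q − p. For instance
  ∂[0,2] = [2] − [0].
This gives a 3×3 integer matrix of rank 2; reducing to Smith normal form yields diagonal entries (1,1).

From H_k ≅ ker(∂_k) / im(∂_{k+1}) we obtain:

  H_0: rank C_0 − rank ∂_1 = 3 − 2 = 1, and the invariant factors of ∂_1 are all 1, so H_0 ≅ Z.
  H_1: rank ker ∂_1 − rank ∂_2 = (3 − 2) − 0 = 1, and there is no ∂_2, so H_1 ≅ Z.

H_0 ≅ Z,  H_1 ≅ Z.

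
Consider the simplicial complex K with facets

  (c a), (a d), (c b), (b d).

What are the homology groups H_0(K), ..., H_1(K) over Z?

We work with the vertex ordering a < b < c < d. The simplices of K, each written with vertices in increasing order, are:

  0-simplices (4): a, b, c, d
  1-simplices (4): ac, ad, bc, bd

giving chain groups C_0 ≅ Z^4, C_1 ≅ Z^4.

Boundary ∂_1: C_1 → C_0 maps an edge to its endpoints' difference, ∂[p,q] = q − p. For instance
  ∂ac = c − a.
As a 4×4 matrix over Z this has rank 3, with invariant factors (1,1,1).

Now H_k = ker ∂_k / im ∂_{k+1}, so:

  H_0: rank C_0 − rank ∂_1 = 4 − 3 = 1, and the invariant factors of ∂_1 are all 1, so H_0 ≅ Z.
  H_1: rank ker ∂_1 − rank ∂_2 = (4 − 3) − 0 = 1, and there is no ∂_2, so H_1 ≅ Z.

(K is a triangulation of the circle S^1.)

H_0 ≅ Z,  H_1 ≅ Z.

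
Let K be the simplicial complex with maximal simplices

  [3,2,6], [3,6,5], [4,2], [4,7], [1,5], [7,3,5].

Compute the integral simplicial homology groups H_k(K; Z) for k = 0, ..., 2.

H_0 = Z,  H_1 = Z,  H_2 = 0.

Fix the vertex order 1 < 2 < 3 < 4 < 5 < 6 < 7 and write every simplex with vertices in increasing order. Then dim K = 2 and the simplices of K are:

  0-simplices (7): [1], [2], [3], [4], [5], [6], [7]
  1-simplices (10): [1,5], [2,3], [2,4], [2,6], [3,5], [3,6], [3,7], [4,7], [5,6], [5,7]
  2-simplices (3): [2,3,6], [3,5,6], [3,5,7]

so the chain groups are C_0 ≅ Z^7, C_1 ≅ Z^10, C_2 ≅ Z^3.

The boundary map ∂_1: C_1 → C_0 maps an edge to its endpoints' difference, ∂[p,q] = q − p. For instance
  ∂[1,5] = [5] − [1].
The resulting 7×10 matrix has rank 6, and its Smith normal form has invariant factors (1,1,1,1,1,1).

Boundary ∂_2: C_2 → C_1 sends each 2-simplex [p,q,r] to [q,r] − [p,r] + [p,q]. For instance
  ∂[3,5,7] = [5,7] − [3,7] + [3,5],
  ∂[3,5,6] = [5,6] − [3,6] + [3,5].
As a 10×3 matrix over Z this has rank 3, with invariant factors (1,1,1).

Now H_k = ker ∂_k / im ∂_{k+1}, so:

  H_0: rank C_0 − rank ∂_1 = 7 − 6 = 1, and the invariant factors of ∂_1 are all 1, so H_0 = Z.
  H_1: rank ker ∂_1 − rank ∂_2 = (10 − 6) − 3 = 1, and the invariant factors of ∂_2 are all 1, so H_1 = Z.
  H_2: rank ker ∂_2 − rank ∂_3 = (3 − 3) − 0 = 0, and there is no ∂_3, so H_2 = 0.

As a check, the Euler characteristic is 7 − 10 + 3 = 0, which agrees with 1 − 1 + 0 = 0.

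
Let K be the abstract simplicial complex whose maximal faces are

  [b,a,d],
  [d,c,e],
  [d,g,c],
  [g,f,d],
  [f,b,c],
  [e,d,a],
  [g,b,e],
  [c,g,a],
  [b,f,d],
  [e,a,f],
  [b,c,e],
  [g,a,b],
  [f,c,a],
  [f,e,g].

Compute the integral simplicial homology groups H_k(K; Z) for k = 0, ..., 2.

H_0 ≅ Z,  H_1 ≅ Z^2,  H_2 ≅ Z.

Take the total order a < b < c < d < e < f < g on the vertex set. Then K (dimension 2) consists of the simplices:

  0-simplices (7): a, b, c, d, e, f, g
  1-simplices (21): ab, ac, ad, ae, af, ag, bc, bd, be, bf, bg, cd, ce, cf, cg, de, df, dg, ef, eg, fg
  2-simplices (14): abd, abg, acf, acg, ade, aef, bce, bcf, bdf, beg, cde, cdg, dfg, efg

so the chain groups are C_0 ≅ Z^7, C_1 ≅ Z^21, C_2 ≅ Z^14.

The boundary map ∂_1: C_1 → C_0 maps an edge to its endpoints' difference, ∂[p,q] = q − p.
As a 7×21 matrix over Z this has rank 6, with invariant factors (1,1,1,1,1,1).

Boundary ∂_2: C_2 → C_1 acts by ∂[p,q,r] = [q,r] − [p,r] + [p,q]. For instance
  ∂bce = ce − be + bc,
  ∂efg = fg − eg + ef.
As a 21×14 matrix over Z this has rank 13, with invariant factors (1,1,1,1,1,1,1,1,1,1,1,1,1).

Computing H_k = (kernel of ∂_k) / (image of ∂_{k+1}):

  H_0: rank C_0 − rank ∂_1 = 7 − 6 = 1, and the invariant factors of ∂_1 are all 1, so H_0 = Z.
  H_1: rank ker ∂_1 − rank ∂_2 = (21 − 6) − 13 = 2, and the invariant factors of ∂_2 are all 1, so H_1 = Z^2.
  H_2: rank ker ∂_2 − rank ∂_3 = (14 − 13) − 0 = 1, and there is no ∂_3, so H_2 = Z.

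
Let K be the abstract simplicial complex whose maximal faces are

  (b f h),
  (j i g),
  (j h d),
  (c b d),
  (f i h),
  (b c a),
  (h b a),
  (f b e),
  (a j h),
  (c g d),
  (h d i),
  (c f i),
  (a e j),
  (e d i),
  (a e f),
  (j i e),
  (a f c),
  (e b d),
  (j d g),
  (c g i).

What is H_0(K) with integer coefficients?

We work with the vertex ordering a < b < c < d < e < f < g < h < i < j. The simplices of K, each written with vertices in increasing order, are:

  0-simplices (10): a, b, c, d, e, f, g, h, i, j
  1-simplices (30): ab, ac, ae, af, ah, aj, bc, bd, be, bf, bh, cd, cf, cg, ci, de, dg, dh, di, dj, ef, ei, ej, fh, fi, gi, gj, hi, hj, ij
  2-simplices (20): abc, abh, acf, aef, aej, ahj, bcd, bde, bef, bfh, cdg, cfi, cgi, dei, dgj, dhi, dhj, eij, fhi, gij

Hence C_0 ≅ Z^10, C_1 ≅ Z^30, C_2 ≅ Z^20.

The boundary map ∂_1: C_1 → C_0 is given by ∂[p,q] = [q] − [p]. For instance
  ∂di = i − d.
The 10×30 boundary matrix has rank 9 and Smith normal form diag(1,1,1,1,1,1,1,1,1).

Boundary ∂_2: C_2 → C_1 maps a triangle to the signed sum of its edges. For instance
  ∂aej = ej − aj + ae,
  ∂fhi = hi − fi + fh.
The resulting 30×20 matrix has rank 20, and its Smith normal form has invariant factors (1,1,1,1,1,1,1,1,1,1,1,1,1,1,1,1,1,1,1,2).

Now H_k = ker ∂_k / im ∂_{k+1}, so:

  H_0: rank C_0 − rank ∂_1 = 10 − 9 = 1, and the invariant factors of ∂_1 are all 1, so H_0 ≅ Z.

H_0 ≅ Z.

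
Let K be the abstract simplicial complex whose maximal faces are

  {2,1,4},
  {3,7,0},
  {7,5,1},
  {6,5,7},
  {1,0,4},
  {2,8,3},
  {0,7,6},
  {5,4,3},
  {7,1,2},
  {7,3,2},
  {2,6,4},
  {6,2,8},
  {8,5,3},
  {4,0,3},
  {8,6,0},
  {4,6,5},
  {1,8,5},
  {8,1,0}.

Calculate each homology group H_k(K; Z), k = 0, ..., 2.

We work with the vertex ordering 0 < 1 < 2 < 3 < 4 < 5 < 6 < 7 < 8. The simplices of K, each written with vertices in increasing order, are:

  0-simplices (9): [0], [1], [2], [3], [4], [5], [6], [7], [8]
  1-simplices (27): (27 of them)
  2-simplices (18): [0,1,4], [0,1,8], [0,3,4], [0,3,7], [0,6,7], [0,6,8], [1,2,4], [1,2,7], [1,5,7], [1,5,8], [2,3,7], [2,3,8], [2,4,6], [2,6,8], [3,4,5], [3,5,8], [4,5,6], [5,6,7]

so the chain groups are C_0 ≅ Z^9, C_1 ≅ Z^27, C_2 ≅ Z^18.

Boundary ∂_1: C_1 → C_0 is given by ∂[p,q] = [q] − [p].
This gives a 9×27 integer matrix of rank 8; reducing to Smith normal form yields diagonal entries (1,1,1,1,1,1,1,1).

Boundary ∂_2: C_2 → C_1 acts by ∂[p,q,r] = [q,r] − [p,r] + [p,q]. For instance
  ∂[0,6,8] = [6,8] − [0,8] + [0,6],
  ∂[3,4,5] = [4,5] − [3,5] + [3,4].
The 27×18 boundary matrix has rank 17 and Smith normal form diag(1,1,1,1,1,1,1,1,1,1,1,1,1,1,1,1,1).

Computing H_k = (kernel of ∂_k) / (image of ∂_{k+1}):

  H_0: rank C_0 − rank ∂_1 = 9 − 8 = 1, and the invariant factors of ∂_1 are all 1, so H_0 ≅ Z.
  H_1: rank ker ∂_1 − rank ∂_2 = (27 − 8) − 17 = 2, and the invariant factors of ∂_2 are all 1, so H_1 ≅ Z^2.
  H_2: rank ker ∂_2 − rank ∂_3 = (18 − 17) − 0 = 1, and there is no ∂_3, so H_2 ≅ Z.

H_0 = Z,  H_1 = Z^2,  H_2 = Z.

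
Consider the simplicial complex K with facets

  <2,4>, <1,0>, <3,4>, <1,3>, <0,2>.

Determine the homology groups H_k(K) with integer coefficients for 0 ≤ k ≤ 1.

K has 5 vertices, 5 edges.
rank ∂_0 = 0, rank ∂_1 = 4 ⇒ b_0 = 5 − 0 − 4 = 1; all invariant factors of ∂_1 are 1 so no torsion. So H_0 = Z.
rank ∂_1 = 4, rank ∂_2 = 0 ⇒ b_1 = 5 − 4 − 0 = 1. So H_1 = Z.

H_0 ≅ Z,  H_1 ≅ Z.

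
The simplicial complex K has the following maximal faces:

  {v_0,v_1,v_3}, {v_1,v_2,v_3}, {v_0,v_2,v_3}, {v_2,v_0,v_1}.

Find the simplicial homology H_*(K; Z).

H_0 = Z,  H_1 = 0,  H_2 = Z.

We work with the vertex ordering v_0 < v_1 < v_2 < v_3. The simplices of K, each written with vertices in increasing order, are:

  0-simplices (4): [v_0], [v_1], [v_2], [v_3]
  1-simplices (6): [v_0,v_1], [v_0,v_2], [v_0,v_3], [v_1,v_2], [v_1,v_3], [v_2,v_3]
  2-simplices (4): [v_0,v_1,v_2], [v_0,v_1,v_3], [v_0,v_2,v_3], [v_1,v_2,v_3]

Hence C_0 ≅ Z^4, C_1 ≅ Z^6, C_2 ≅ Z^4.

Boundary ∂_1: C_1 → C_0 maps an edge to its endpoints' difference, ∂[p,q] = q − p. For instance
  ∂[v_1,v_3] = [v_3] − [v_1].
As a 4×6 matrix over Z this has rank 3, with invariant factors (1,1,1).

∂_2: C_2 → C_1 acts by ∂[p,q,r] = [q,r] − [p,r] + [p,q]. For instance
  ∂[v_0,v_1,v_3] = [v_1,v_3] − [v_0,v_3] + [v_0,v_1],
  ∂[v_0,v_2,v_3] = [v_2,v_3] − [v_0,v_3] + [v_0,v_2].
As a 6×4 matrix over Z this has rank 3, with invariant factors (1,1,1).

Computing H_k = (kernel of ∂_k) / (image of ∂_{k+1}):

  H_0: rank C_0 − rank ∂_1 = 4 − 3 = 1, and the invariant factors of ∂_1 are all 1, so H_0 = Z.
  H_1: rank ker ∂_1 − rank ∂_2 = (6 − 3) − 3 = 0, and the invariant factors of ∂_2 are all 1, so H_1 = 0.
  H_2: rank ker ∂_2 − rank ∂_3 = (4 − 3) − 0 = 1, and there is no ∂_3, so H_2 = Z.

As a check, the Euler characteristic is 4 − 6 + 4 = 2, which agrees with 1 − 0 + 1 = 2.
(K is a triangulation of the 2-sphere S^2.)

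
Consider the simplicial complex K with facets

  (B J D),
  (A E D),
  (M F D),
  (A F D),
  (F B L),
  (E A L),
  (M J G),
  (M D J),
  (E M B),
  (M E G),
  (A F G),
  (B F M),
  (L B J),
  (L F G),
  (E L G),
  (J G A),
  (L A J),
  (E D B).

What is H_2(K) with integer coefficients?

We work with the vertex ordering A < B < D < E < F < G < J < L < M. The simplices of K, each written with vertices in increasing order, are:

  0-simplices (9): A, B, D, E, F, G, J, L, M
  1-simplices (27): AD, AE, AF, AG, AJ, AL, BD, BE, BF, BJ, BL, BM, DE, DF, DJ, DM, EG, EL, EM, FG, FL, FM, GJ, GL, GM, JL, JM
  2-simplices (18): ADE, ADF, AEL, AFG, AGJ, AJL, BDE, BDJ, BEM, BFL, BFM, BJL, DFM, DJM, EGL, EGM, FGL, GJM

Hence C_0 ≅ Z^9, C_1 ≅ Z^27, C_2 ≅ Z^18.

The boundary map ∂_1: C_1 → C_0 is given by ∂[p,q] = [q] − [p]. For instance
  ∂EL = L − E.
This gives a 9×27 integer matrix of rank 8; reducing to Smith normal form yields diagonal entries (1,1,1,1,1,1,1,1).

The boundary map ∂_2: C_2 → C_1 sends each 2-simplex [p,q,r] to [q,r] − [p,r] + [p,q]. For instance
  ∂DJM = JM − DM + DJ,
  ∂GJM = JM − GM + GJ.
The 27×18 boundary matrix has rank 18 and Smith normal form diag(1,1,1,1,1,1,1,1,1,1,1,1,1,1,1,1,1,2).

Computing H_k = (kernel of ∂_k) / (image of ∂_{k+1}):

  H_2: rank ker ∂_2 − rank ∂_3 = (18 − 18) − 0 = 0, and there is no ∂_3, so H_2 = 0.

H_2 ≅ 0.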